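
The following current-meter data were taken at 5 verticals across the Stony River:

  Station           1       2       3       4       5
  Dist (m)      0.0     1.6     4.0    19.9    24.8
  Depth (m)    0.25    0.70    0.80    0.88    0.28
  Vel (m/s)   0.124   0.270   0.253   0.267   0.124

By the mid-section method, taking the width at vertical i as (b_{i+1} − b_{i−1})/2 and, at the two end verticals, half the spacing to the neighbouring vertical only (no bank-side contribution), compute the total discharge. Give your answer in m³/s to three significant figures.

w_1 = (1.6 − 0.0)/2 = 0.8 m; q_1 = 0.124 × 0.25 × 0.8 = 0.02480 m³/s
w_2 = (4.0 − 0.0)/2 = 2 m; q_2 = 0.270 × 0.70 × 2 = 0.3780 m³/s
w_3 = (19.9 − 1.6)/2 = 9.15 m; q_3 = 0.253 × 0.80 × 9.15 = 1.852 m³/s
w_4 = (24.8 − 4.0)/2 = 10.4 m; q_4 = 0.267 × 0.88 × 10.4 = 2.444 m³/s
w_5 = (24.8 − 19.9)/2 = 2.45 m; q_5 = 0.124 × 0.28 × 2.45 = 0.08506 m³/s
Q = Σ qᵢ = 4.783 m³/s

4.78 m³/s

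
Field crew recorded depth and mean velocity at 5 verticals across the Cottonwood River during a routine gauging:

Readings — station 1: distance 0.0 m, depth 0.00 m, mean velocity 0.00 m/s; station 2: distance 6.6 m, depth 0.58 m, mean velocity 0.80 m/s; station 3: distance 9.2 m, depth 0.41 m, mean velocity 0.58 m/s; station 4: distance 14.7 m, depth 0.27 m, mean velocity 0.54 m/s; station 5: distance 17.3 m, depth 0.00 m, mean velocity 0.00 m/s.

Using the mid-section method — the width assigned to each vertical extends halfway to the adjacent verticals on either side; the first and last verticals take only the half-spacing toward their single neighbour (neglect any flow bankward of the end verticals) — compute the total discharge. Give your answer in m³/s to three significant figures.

w_2 = (9.2 − 0.0)/2 = 4.6 m; q_2 = 0.80 × 0.58 × 4.6 = 2.134 m³/s
w_3 = (14.7 − 6.6)/2 = 4.05 m; q_3 = 0.58 × 0.41 × 4.05 = 0.9631 m³/s
w_4 = (17.3 − 9.2)/2 = 4.05 m; q_4 = 0.54 × 0.27 × 4.05 = 0.5905 m³/s
Stations 1, 5 contribute zero (depth or velocity is 0).
Q = Σ qᵢ = 3.688 m³/s

3.69 m³/s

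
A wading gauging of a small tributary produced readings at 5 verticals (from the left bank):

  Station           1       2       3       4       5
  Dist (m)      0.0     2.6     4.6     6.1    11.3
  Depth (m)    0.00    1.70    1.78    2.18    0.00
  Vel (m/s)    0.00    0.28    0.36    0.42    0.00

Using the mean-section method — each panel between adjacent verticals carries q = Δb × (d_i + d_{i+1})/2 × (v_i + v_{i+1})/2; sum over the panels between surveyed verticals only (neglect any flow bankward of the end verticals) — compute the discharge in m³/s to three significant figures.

3.77 m³/s

Panel 1-2: Δb = 2.6 m, d̄ = (0.00+1.70)/2 = 0.85, v̄ = (0.00+0.28)/2 = 0.14 → q = 2.6×0.85×0.14 = 0.3094 m³/s
Panel 2-3: Δb = 2 m, d̄ = (1.70+1.78)/2 = 1.74, v̄ = (0.28+0.36)/2 = 0.32 → q = 2×1.74×0.32 = 1.114 m³/s
Panel 3-4: Δb = 1.5 m, d̄ = (1.78+2.18)/2 = 1.98, v̄ = (0.36+0.42)/2 = 0.39 → q = 1.5×1.98×0.39 = 1.158 m³/s
Panel 4-5: Δb = 5.2 m, d̄ = (2.18+0.00)/2 = 1.09, v̄ = (0.42+0.00)/2 = 0.21 → q = 5.2×1.09×0.21 = 1.190 m³/s
Q = Σ q = 3.772 m³/s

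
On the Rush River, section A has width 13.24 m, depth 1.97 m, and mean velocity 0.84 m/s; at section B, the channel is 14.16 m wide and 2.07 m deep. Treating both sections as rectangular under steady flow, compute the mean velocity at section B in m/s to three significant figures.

0.747 m/s

Q = A₁V₁ = (13.24×1.97) × 0.84 = 21.91 m³/s
A₂ = 14.16 × 2.07 = 29.31 m²
V₂ = Q/A₂ = 21.91/29.31 = 0.7475 m/s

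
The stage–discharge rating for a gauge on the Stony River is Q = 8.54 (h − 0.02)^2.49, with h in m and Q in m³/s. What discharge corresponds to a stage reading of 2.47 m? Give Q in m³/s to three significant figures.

Q = 8.54 × (2.47 − 0.02)^2.49 = 8.54 × 2.45^2.49 = 79.52 m³/s

79.5 m³/s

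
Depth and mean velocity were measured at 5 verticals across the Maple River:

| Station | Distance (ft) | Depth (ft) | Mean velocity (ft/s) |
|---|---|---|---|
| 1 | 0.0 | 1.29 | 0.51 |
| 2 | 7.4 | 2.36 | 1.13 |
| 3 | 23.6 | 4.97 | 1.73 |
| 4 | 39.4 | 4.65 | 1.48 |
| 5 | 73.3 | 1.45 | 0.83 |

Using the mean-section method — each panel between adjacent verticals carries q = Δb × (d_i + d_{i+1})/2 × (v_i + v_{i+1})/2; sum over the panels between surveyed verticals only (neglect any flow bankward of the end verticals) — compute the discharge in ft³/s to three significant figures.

Panel 1-2: Δb = 7.4 ft, d̄ = (1.29+2.36)/2 = 1.825, v̄ = (0.51+1.13)/2 = 0.82 → q = 7.4×1.825×0.82 = 11.07 ft³/s
Panel 2-3: Δb = 16.2 ft, d̄ = (2.36+4.97)/2 = 3.665, v̄ = (1.13+1.73)/2 = 1.43 → q = 16.2×3.665×1.43 = 84.90 ft³/s
Panel 3-4: Δb = 15.8 ft, d̄ = (4.97+4.65)/2 = 4.81, v̄ = (1.73+1.48)/2 = 1.605 → q = 15.8×4.81×1.605 = 122.0 ft³/s
Panel 4-5: Δb = 33.9 ft, d̄ = (4.65+1.45)/2 = 3.05, v̄ = (1.48+0.83)/2 = 1.155 → q = 33.9×3.05×1.155 = 119.4 ft³/s
Q = Σ q = 337.4 ft³/s

337 ft³/s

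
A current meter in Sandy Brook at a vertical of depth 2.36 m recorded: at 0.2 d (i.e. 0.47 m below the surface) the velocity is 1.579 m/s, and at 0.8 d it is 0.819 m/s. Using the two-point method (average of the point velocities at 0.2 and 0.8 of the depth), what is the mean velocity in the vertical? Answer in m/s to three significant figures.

v̄ = (1.579 + 0.819) / 2 = 1.199 m/s

1.20 m/s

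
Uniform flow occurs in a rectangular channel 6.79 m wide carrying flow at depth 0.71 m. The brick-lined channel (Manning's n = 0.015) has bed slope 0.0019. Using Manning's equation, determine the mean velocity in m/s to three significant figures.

A = b·y = 6.79 × 0.71 = 4.821 m²
P = b + 2y = 6.79 + 2×0.71 = 8.210 m
R = A/P = 4.821/8.210 = 0.5872 m
Q = (1/n)·A·R^(2/3)·S^(1/2) = (1/0.015) × 4.821 × 0.5872^(2/3) × 0.0019^(1/2) = 9.824 m³/s
V = Q/A = 9.824/4.821 = 2.038 m/s

2.04 m/s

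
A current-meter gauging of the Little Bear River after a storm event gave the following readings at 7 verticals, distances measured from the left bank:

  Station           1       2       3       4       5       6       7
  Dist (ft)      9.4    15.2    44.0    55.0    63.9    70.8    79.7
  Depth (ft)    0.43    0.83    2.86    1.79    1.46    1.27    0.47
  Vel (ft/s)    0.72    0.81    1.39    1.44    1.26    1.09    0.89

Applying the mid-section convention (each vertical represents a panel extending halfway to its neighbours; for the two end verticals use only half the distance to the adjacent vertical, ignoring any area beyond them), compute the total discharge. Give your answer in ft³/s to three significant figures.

145 ft³/s

w_1 = (15.2 − 9.4)/2 = 2.9 ft; q_1 = 0.72 × 0.43 × 2.9 = 0.8978 ft³/s
w_2 = (44.0 − 9.4)/2 = 17.3 ft; q_2 = 0.81 × 0.83 × 17.3 = 11.63 ft³/s
w_3 = (55.0 − 15.2)/2 = 19.9 ft; q_3 = 1.39 × 2.86 × 19.9 = 79.11 ft³/s
w_4 = (63.9 − 44.0)/2 = 9.95 ft; q_4 = 1.44 × 1.79 × 9.95 = 25.65 ft³/s
w_5 = (70.8 − 55.0)/2 = 7.9 ft; q_5 = 1.26 × 1.46 × 7.9 = 14.53 ft³/s
w_6 = (79.7 − 63.9)/2 = 7.9 ft; q_6 = 1.09 × 1.27 × 7.9 = 10.94 ft³/s
w_7 = (79.7 − 70.8)/2 = 4.45 ft; q_7 = 0.89 × 0.47 × 4.45 = 1.861 ft³/s
Q = Σ qᵢ = 144.6 ft³/s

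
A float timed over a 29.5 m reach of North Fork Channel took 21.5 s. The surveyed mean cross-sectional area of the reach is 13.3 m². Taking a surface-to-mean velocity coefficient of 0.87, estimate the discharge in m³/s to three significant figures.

v_surface = L / t̄ = 29.5 / 21.5 = 1.372 m/s
v_mean = 0.87 × 1.372 = 1.194 m/s
Q = A × v_mean = 13.3 × 1.194 = 15.88 m³/s

15.9 m³/s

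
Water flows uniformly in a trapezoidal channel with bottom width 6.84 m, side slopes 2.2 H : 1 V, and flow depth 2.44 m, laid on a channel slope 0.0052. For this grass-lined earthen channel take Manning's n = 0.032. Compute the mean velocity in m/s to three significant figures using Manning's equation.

A = (b + z·y)·y = (6.84 + 2.2×2.44)×2.44 = 29.79 m²
P = b + 2y√(1+z²) = 6.84 + 2×2.44×√(1+2.2²) = 18.63 m
R = A/P = 29.79/18.63 = 1.599 m
Q = (1/n)·A·R^(2/3)·S^(1/2) = (1/0.032) × 29.79 × 1.599^(2/3) × 0.0052^(1/2) = 91.77 m³/s
V = Q/A = 91.77/29.79 = 3.081 m/s

3.08 m/s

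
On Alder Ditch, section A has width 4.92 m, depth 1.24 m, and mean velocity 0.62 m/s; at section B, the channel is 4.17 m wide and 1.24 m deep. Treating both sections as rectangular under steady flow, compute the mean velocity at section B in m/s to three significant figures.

0.732 m/s

Q = A₁V₁ = (4.92×1.24) × 0.62 = 3.782 m³/s
A₂ = 4.17 × 1.24 = 5.171 m²
V₂ = Q/A₂ = 3.782/5.171 = 0.7315 m/s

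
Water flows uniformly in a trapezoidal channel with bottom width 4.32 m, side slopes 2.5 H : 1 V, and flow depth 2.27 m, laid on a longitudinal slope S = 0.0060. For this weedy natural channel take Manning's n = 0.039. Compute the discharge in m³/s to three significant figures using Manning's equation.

55.6 m³/s

A = (b + z·y)·y = (4.32 + 2.5×2.27)×2.27 = 22.69 m²
P = b + 2y√(1+z²) = 4.32 + 2×2.27×√(1+2.5²) = 16.54 m
R = A/P = 22.69/16.54 = 1.371 m
Q = (1/n)·A·R^(2/3)·S^(1/2) = (1/0.039) × 22.69 × 1.371^(2/3) × 0.0060^(1/2) = 55.62 m³/s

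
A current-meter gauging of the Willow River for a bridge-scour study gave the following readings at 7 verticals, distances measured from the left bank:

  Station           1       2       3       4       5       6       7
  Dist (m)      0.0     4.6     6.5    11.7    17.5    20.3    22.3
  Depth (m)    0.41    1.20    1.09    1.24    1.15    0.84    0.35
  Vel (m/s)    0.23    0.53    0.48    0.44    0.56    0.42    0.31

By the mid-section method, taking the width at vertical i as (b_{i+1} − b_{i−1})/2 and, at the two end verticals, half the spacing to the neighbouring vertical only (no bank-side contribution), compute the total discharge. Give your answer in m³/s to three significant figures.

w_1 = (4.6 − 0.0)/2 = 2.3 m; q_1 = 0.23 × 0.41 × 2.3 = 0.2169 m³/s
w_2 = (6.5 − 0.0)/2 = 3.25 m; q_2 = 0.53 × 1.20 × 3.25 = 2.067 m³/s
w_3 = (11.7 − 4.6)/2 = 3.55 m; q_3 = 0.48 × 1.09 × 3.55 = 1.857 m³/s
w_4 = (17.5 − 6.5)/2 = 5.5 m; q_4 = 0.44 × 1.24 × 5.5 = 3.001 m³/s
w_5 = (20.3 − 11.7)/2 = 4.3 m; q_5 = 0.56 × 1.15 × 4.3 = 2.769 m³/s
w_6 = (22.3 − 17.5)/2 = 2.4 m; q_6 = 0.42 × 0.84 × 2.4 = 0.8467 m³/s
w_7 = (22.3 − 20.3)/2 = 1 m; q_7 = 0.31 × 0.35 × 1 = 0.1085 m³/s
Q = Σ qᵢ = 10.87 m³/s

10.9 m³/s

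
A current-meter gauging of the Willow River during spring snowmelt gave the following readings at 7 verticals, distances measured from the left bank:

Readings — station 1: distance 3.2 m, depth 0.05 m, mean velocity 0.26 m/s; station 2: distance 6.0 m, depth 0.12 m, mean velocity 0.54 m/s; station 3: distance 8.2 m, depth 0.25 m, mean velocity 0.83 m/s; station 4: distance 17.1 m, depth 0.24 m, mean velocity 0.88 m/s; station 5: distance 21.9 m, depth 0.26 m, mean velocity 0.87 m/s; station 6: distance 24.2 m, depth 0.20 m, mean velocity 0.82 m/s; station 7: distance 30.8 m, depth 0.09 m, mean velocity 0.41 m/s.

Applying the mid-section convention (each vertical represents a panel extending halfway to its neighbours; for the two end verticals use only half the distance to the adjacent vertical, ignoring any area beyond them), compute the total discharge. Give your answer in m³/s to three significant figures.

w_1 = (6.0 − 3.2)/2 = 1.4 m; q_1 = 0.26 × 0.05 × 1.4 = 0.01820 m³/s
w_2 = (8.2 − 3.2)/2 = 2.5 m; q_2 = 0.54 × 0.12 × 2.5 = 0.1620 m³/s
w_3 = (17.1 − 6.0)/2 = 5.55 m; q_3 = 0.83 × 0.25 × 5.55 = 1.152 m³/s
w_4 = (21.9 − 8.2)/2 = 6.85 m; q_4 = 0.88 × 0.24 × 6.85 = 1.447 m³/s
w_5 = (24.2 − 17.1)/2 = 3.55 m; q_5 = 0.87 × 0.26 × 3.55 = 0.8030 m³/s
w_6 = (30.8 − 21.9)/2 = 4.45 m; q_6 = 0.82 × 0.20 × 4.45 = 0.7298 m³/s
w_7 = (30.8 − 24.2)/2 = 3.3 m; q_7 = 0.41 × 0.09 × 3.3 = 0.1218 m³/s
Q = Σ qᵢ = 4.433 m³/s

4.43 m³/s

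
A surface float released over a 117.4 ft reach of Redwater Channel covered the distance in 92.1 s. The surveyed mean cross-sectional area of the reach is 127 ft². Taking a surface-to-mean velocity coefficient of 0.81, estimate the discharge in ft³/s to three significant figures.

v_surface = L / t̄ = 117.4 / 92.1 = 1.275 ft/s
v_mean = 0.81 × 1.275 = 1.033 ft/s
Q = A × v_mean = 127 × 1.033 = 131.1 ft³/s

131 ft³/s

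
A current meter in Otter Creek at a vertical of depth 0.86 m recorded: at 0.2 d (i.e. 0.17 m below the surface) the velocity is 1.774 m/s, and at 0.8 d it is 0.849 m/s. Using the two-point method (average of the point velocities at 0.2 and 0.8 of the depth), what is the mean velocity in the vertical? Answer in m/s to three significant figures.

1.31 m/s

v̄ = (1.774 + 0.849) / 2 = 1.312 m/s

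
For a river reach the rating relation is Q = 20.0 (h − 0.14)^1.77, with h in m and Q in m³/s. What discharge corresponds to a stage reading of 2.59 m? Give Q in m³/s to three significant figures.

97.7 m³/s

Q = 20.0 × (2.59 − 0.14)^1.77 = 20.0 × 2.45^1.77 = 97.69 m³/s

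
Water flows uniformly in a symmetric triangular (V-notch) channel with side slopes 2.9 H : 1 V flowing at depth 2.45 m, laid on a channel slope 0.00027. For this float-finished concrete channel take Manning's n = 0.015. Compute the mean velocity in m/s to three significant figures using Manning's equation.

A = z·y² = 2.9×2.45² = 17.41 m²
P = 2y√(1+z²) = 2×2.45×√(1+2.9²) = 15.03 m
R = A/P = 17.41/15.03 = 1.158 m
Q = (1/n)·A·R^(2/3)·S^(1/2) = (1/0.015) × 17.41 × 1.158^(2/3) × 0.00027^(1/2) = 21.03 m³/s
V = Q/A = 21.03/17.41 = 1.208 m/s

1.21 m/s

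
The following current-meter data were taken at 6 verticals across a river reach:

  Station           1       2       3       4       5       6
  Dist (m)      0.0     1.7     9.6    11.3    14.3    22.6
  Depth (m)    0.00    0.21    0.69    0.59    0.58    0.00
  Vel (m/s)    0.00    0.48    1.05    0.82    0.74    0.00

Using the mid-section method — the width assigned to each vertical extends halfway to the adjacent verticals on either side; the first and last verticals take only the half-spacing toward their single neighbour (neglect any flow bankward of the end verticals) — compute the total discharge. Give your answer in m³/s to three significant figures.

7.52 m³/s

w_2 = (9.6 − 0.0)/2 = 4.8 m; q_2 = 0.48 × 0.21 × 4.8 = 0.4838 m³/s
w_3 = (11.3 − 1.7)/2 = 4.8 m; q_3 = 1.05 × 0.69 × 4.8 = 3.478 m³/s
w_4 = (14.3 − 9.6)/2 = 2.35 m; q_4 = 0.82 × 0.59 × 2.35 = 1.137 m³/s
w_5 = (22.6 − 11.3)/2 = 5.65 m; q_5 = 0.74 × 0.58 × 5.65 = 2.425 m³/s
Stations 1, 6 contribute zero (depth or velocity is 0).
Q = Σ qᵢ = 7.523 m³/s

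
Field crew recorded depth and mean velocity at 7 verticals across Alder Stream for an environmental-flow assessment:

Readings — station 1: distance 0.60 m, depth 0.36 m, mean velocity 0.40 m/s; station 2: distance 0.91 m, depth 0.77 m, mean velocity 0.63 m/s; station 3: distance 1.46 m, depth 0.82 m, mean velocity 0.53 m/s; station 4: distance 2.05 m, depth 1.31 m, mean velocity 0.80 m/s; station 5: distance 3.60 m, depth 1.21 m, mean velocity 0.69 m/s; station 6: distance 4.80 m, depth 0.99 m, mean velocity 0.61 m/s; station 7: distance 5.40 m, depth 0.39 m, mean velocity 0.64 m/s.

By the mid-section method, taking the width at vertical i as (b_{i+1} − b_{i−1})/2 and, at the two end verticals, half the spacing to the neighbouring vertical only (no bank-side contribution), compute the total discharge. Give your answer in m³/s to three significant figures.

w_1 = (0.91 − 0.60)/2 = 0.155 m; q_1 = 0.40 × 0.36 × 0.155 = 0.02232 m³/s
w_2 = (1.46 − 0.60)/2 = 0.43 m; q_2 = 0.63 × 0.77 × 0.43 = 0.2086 m³/s
w_3 = (2.05 − 0.91)/2 = 0.57 m; q_3 = 0.53 × 0.82 × 0.57 = 0.2477 m³/s
w_4 = (3.60 − 1.46)/2 = 1.07 m; q_4 = 0.80 × 1.31 × 1.07 = 1.121 m³/s
w_5 = (4.80 − 2.05)/2 = 1.375 m; q_5 = 0.69 × 1.21 × 1.375 = 1.148 m³/s
w_6 = (5.40 − 3.60)/2 = 0.9 m; q_6 = 0.61 × 0.99 × 0.9 = 0.5435 m³/s
w_7 = (5.40 − 4.80)/2 = 0.3 m; q_7 = 0.64 × 0.39 × 0.3 = 0.07488 m³/s
Q = Σ qᵢ = 3.366 m³/s

3.37 m³/s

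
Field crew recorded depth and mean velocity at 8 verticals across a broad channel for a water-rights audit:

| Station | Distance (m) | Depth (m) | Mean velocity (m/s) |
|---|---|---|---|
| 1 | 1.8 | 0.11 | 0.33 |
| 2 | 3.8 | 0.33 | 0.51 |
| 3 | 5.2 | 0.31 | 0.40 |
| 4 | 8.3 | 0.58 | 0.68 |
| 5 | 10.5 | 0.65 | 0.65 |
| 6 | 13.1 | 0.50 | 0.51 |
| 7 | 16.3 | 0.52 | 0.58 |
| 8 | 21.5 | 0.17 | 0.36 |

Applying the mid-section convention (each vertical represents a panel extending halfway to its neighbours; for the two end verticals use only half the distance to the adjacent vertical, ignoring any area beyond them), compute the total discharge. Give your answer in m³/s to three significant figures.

w_1 = (3.8 − 1.8)/2 = 1 m; q_1 = 0.33 × 0.11 × 1 = 0.03630 m³/s
w_2 = (5.2 − 1.8)/2 = 1.7 m; q_2 = 0.51 × 0.33 × 1.7 = 0.2861 m³/s
w_3 = (8.3 − 3.8)/2 = 2.25 m; q_3 = 0.40 × 0.31 × 2.25 = 0.2790 m³/s
w_4 = (10.5 − 5.2)/2 = 2.65 m; q_4 = 0.68 × 0.58 × 2.65 = 1.045 m³/s
w_5 = (13.1 − 8.3)/2 = 2.4 m; q_5 = 0.65 × 0.65 × 2.4 = 1.014 m³/s
w_6 = (16.3 − 10.5)/2 = 2.9 m; q_6 = 0.51 × 0.50 × 2.9 = 0.7395 m³/s
w_7 = (21.5 − 13.1)/2 = 4.2 m; q_7 = 0.58 × 0.52 × 4.2 = 1.267 m³/s
w_8 = (21.5 − 16.3)/2 = 2.6 m; q_8 = 0.36 × 0.17 × 2.6 = 0.1591 m³/s
Q = Σ qᵢ = 4.826 m³/s

4.83 m³/s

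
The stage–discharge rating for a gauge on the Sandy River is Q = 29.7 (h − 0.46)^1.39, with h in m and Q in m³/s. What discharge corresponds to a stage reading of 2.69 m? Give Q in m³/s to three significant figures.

Q = 29.7 × (2.69 − 0.46)^1.39 = 29.7 × 2.23^1.39 = 90.55 m³/s

90.6 m³/s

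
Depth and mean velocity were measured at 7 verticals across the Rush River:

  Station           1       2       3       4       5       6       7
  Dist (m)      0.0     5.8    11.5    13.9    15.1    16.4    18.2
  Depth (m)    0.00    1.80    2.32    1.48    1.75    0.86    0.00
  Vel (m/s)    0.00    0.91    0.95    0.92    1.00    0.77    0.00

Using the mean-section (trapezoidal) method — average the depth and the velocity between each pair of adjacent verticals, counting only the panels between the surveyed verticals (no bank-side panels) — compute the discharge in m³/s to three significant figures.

Panel 1-2: Δb = 5.8 m, d̄ = (0.00+1.80)/2 = 0.9, v̄ = (0.00+0.91)/2 = 0.455 → q = 5.8×0.9×0.455 = 2.375 m³/s
Panel 2-3: Δb = 5.7 m, d̄ = (1.80+2.32)/2 = 2.06, v̄ = (0.91+0.95)/2 = 0.93 → q = 5.7×2.06×0.93 = 10.92 m³/s
Panel 3-4: Δb = 2.4 m, d̄ = (2.32+1.48)/2 = 1.9, v̄ = (0.95+0.92)/2 = 0.935 → q = 2.4×1.9×0.935 = 4.264 m³/s
Panel 4-5: Δb = 1.2 m, d̄ = (1.48+1.75)/2 = 1.615, v̄ = (0.92+1.00)/2 = 0.96 → q = 1.2×1.615×0.96 = 1.860 m³/s
Panel 5-6: Δb = 1.3 m, d̄ = (1.75+0.86)/2 = 1.305, v̄ = (1.00+0.77)/2 = 0.885 → q = 1.3×1.305×0.885 = 1.501 m³/s
Panel 6-7: Δb = 1.8 m, d̄ = (0.86+0.00)/2 = 0.43, v̄ = (0.77+0.00)/2 = 0.385 → q = 1.8×0.43×0.385 = 0.2980 m³/s
Q = Σ q = 21.22 m³/s

21.2 m³/s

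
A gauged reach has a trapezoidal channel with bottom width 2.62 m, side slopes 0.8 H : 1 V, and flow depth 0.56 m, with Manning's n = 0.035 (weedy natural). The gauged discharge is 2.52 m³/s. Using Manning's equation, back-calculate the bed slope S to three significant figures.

0.00828

A = (b + z·y)·y = (2.62 + 0.8×0.56)×0.56 = 1.718 m²
P = b + 2y√(1+z²) = 2.62 + 2×0.56×√(1+0.8²) = 4.054 m
R = A/P = 1.718/4.054 = 0.4238 m
S = (Q·n / (1·A·R^(2/3)))² = (2.52×0.035 / (1×1.718×0.5642))² = 0.008280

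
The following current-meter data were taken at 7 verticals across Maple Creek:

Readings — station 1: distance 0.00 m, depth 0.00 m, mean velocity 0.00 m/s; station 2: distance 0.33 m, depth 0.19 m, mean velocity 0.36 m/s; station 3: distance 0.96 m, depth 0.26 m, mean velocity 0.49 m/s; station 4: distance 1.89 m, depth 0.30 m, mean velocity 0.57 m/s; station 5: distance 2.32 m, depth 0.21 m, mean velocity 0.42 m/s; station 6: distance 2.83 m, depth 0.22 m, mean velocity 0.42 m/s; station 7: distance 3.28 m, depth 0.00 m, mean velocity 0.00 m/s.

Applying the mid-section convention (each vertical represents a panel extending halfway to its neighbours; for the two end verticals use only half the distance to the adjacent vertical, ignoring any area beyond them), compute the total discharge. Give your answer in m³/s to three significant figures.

w_2 = (0.96 − 0.00)/2 = 0.48 m; q_2 = 0.36 × 0.19 × 0.48 = 0.03283 m³/s
w_3 = (1.89 − 0.33)/2 = 0.78 m; q_3 = 0.49 × 0.26 × 0.78 = 0.09937 m³/s
w_4 = (2.32 − 0.96)/2 = 0.68 m; q_4 = 0.57 × 0.30 × 0.68 = 0.1163 m³/s
w_5 = (2.83 − 1.89)/2 = 0.47 m; q_5 = 0.42 × 0.21 × 0.47 = 0.04145 m³/s
w_6 = (3.28 − 2.32)/2 = 0.48 m; q_6 = 0.42 × 0.22 × 0.48 = 0.04435 m³/s
Stations 1, 7 contribute zero (depth or velocity is 0).
Q = Σ qᵢ = 0.3343 m³/s

0.334 m³/s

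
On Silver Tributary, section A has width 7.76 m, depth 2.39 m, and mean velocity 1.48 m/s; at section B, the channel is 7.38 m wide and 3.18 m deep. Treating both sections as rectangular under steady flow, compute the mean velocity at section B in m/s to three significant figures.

1.17 m/s

Q = A₁V₁ = (7.76×2.39) × 1.48 = 27.45 m³/s
A₂ = 7.38 × 3.18 = 23.47 m²
V₂ = Q/A₂ = 27.45/23.47 = 1.170 m/s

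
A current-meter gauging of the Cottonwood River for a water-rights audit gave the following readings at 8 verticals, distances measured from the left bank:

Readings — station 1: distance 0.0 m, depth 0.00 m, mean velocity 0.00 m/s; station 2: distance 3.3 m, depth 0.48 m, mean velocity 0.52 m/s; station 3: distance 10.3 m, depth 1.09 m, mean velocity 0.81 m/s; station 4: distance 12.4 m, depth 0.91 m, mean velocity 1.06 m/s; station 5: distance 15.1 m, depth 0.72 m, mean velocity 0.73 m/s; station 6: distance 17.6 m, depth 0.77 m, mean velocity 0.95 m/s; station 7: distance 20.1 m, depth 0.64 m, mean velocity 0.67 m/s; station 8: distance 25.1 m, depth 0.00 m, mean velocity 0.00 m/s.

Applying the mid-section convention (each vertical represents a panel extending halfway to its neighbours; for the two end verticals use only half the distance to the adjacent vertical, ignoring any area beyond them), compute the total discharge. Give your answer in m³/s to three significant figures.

w_2 = (10.3 − 0.0)/2 = 5.15 m; q_2 = 0.52 × 0.48 × 5.15 = 1.285 m³/s
w_3 = (12.4 − 3.3)/2 = 4.55 m; q_3 = 0.81 × 1.09 × 4.55 = 4.017 m³/s
w_4 = (15.1 − 10.3)/2 = 2.4 m; q_4 = 1.06 × 0.91 × 2.4 = 2.315 m³/s
w_5 = (17.6 − 12.4)/2 = 2.6 m; q_5 = 0.73 × 0.72 × 2.6 = 1.367 m³/s
w_6 = (20.1 − 15.1)/2 = 2.5 m; q_6 = 0.95 × 0.77 × 2.5 = 1.829 m³/s
w_7 = (25.1 − 17.6)/2 = 3.75 m; q_7 = 0.67 × 0.64 × 3.75 = 1.608 m³/s
Stations 1, 8 contribute zero (depth or velocity is 0).
Q = Σ qᵢ = 12.42 m³/s

12.4 m³/s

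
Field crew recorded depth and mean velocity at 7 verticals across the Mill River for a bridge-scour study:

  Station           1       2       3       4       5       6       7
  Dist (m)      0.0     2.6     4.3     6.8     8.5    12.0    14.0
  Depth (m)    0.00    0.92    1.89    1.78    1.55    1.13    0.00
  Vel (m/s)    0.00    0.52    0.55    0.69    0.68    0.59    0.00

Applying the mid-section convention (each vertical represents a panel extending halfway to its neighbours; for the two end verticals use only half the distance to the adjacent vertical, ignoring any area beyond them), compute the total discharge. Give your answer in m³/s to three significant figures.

10.4 m³/s

w_2 = (4.3 − 0.0)/2 = 2.15 m; q_2 = 0.52 × 0.92 × 2.15 = 1.029 m³/s
w_3 = (6.8 − 2.6)/2 = 2.1 m; q_3 = 0.55 × 1.89 × 2.1 = 2.183 m³/s
w_4 = (8.5 − 4.3)/2 = 2.1 m; q_4 = 0.69 × 1.78 × 2.1 = 2.579 m³/s
w_5 = (12.0 − 6.8)/2 = 2.6 m; q_5 = 0.68 × 1.55 × 2.6 = 2.740 m³/s
w_6 = (14.0 − 8.5)/2 = 2.75 m; q_6 = 0.59 × 1.13 × 2.75 = 1.833 m³/s
Stations 1, 7 contribute zero (depth or velocity is 0).
Q = Σ qᵢ = 10.36 m³/s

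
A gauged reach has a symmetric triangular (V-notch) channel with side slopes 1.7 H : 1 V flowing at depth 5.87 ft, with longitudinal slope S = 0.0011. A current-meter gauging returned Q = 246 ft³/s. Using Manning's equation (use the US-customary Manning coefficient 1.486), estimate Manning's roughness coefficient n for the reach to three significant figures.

A = z·y² = 1.7×5.87² = 58.58 ft²
P = 2y√(1+z²) = 2×5.87×√(1+1.7²) = 23.15 ft
R = A/P = 58.58/23.15 = 2.530 ft
n = (1.486/Q)·A·R^(2/3)·S^(1/2) = (1.486/246) × 58.58 × 1.857 × 0.03317 = 0.02179

0.0218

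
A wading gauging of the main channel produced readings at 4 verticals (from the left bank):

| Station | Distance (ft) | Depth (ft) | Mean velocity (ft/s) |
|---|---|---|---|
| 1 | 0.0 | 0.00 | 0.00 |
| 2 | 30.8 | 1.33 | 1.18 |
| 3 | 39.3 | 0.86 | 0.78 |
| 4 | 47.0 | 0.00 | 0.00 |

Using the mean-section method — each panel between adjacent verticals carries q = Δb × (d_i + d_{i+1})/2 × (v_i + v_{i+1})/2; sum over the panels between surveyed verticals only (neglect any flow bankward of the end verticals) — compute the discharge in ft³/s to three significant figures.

22.5 ft³/s

Panel 1-2: Δb = 30.8 ft, d̄ = (0.00+1.33)/2 = 0.665, v̄ = (0.00+1.18)/2 = 0.59 → q = 30.8×0.665×0.59 = 12.08 ft³/s
Panel 2-3: Δb = 8.5 ft, d̄ = (1.33+0.86)/2 = 1.095, v̄ = (1.18+0.78)/2 = 0.98 → q = 8.5×1.095×0.98 = 9.121 ft³/s
Panel 3-4: Δb = 7.7 ft, d̄ = (0.86+0.00)/2 = 0.43, v̄ = (0.78+0.00)/2 = 0.39 → q = 7.7×0.43×0.39 = 1.291 ft³/s
Q = Σ q = 22.50 ft³/s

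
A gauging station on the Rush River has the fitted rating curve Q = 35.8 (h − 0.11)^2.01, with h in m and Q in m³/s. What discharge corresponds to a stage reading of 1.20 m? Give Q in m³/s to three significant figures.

42.6 m³/s

Q = 35.8 × (1.20 − 0.11)^2.01 = 35.8 × 1.09^2.01 = 42.57 m³/s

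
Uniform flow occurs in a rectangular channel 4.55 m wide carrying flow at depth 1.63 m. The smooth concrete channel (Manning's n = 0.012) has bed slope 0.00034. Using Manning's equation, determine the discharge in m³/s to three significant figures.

A = b·y = 4.55 × 1.63 = 7.417 m²
P = b + 2y = 4.55 + 2×1.63 = 7.810 m
R = A/P = 7.417/7.810 = 0.9496 m
Q = (1/n)·A·R^(2/3)·S^(1/2) = (1/0.012) × 7.417 × 0.9496^(2/3) × 0.00034^(1/2) = 11.01 m³/s

11.0 m³/s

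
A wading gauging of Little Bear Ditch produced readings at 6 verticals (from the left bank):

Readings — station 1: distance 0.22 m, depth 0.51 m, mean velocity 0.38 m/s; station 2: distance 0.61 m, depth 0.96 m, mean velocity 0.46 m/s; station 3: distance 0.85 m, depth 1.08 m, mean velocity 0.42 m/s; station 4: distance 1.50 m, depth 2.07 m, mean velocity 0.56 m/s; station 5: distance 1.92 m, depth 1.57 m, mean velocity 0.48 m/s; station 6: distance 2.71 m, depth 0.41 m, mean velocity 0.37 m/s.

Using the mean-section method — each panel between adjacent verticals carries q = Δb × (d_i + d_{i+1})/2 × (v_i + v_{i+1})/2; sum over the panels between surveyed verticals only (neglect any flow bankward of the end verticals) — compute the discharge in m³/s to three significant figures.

Panel 1-2: Δb = 0.39 m, d̄ = (0.51+0.96)/2 = 0.735, v̄ = (0.38+0.46)/2 = 0.42 → q = 0.39×0.735×0.42 = 0.1204 m³/s
Panel 2-3: Δb = 0.24 m, d̄ = (0.96+1.08)/2 = 1.02, v̄ = (0.46+0.42)/2 = 0.44 → q = 0.24×1.02×0.44 = 0.1077 m³/s
Panel 3-4: Δb = 0.65 m, d̄ = (1.08+2.07)/2 = 1.575, v̄ = (0.42+0.56)/2 = 0.49 → q = 0.65×1.575×0.49 = 0.5016 m³/s
Panel 4-5: Δb = 0.42 m, d̄ = (2.07+1.57)/2 = 1.82, v̄ = (0.56+0.48)/2 = 0.52 → q = 0.42×1.82×0.52 = 0.3975 m³/s
Panel 5-6: Δb = 0.79 m, d̄ = (1.57+0.41)/2 = 0.99, v̄ = (0.48+0.37)/2 = 0.425 → q = 0.79×0.99×0.425 = 0.3324 m³/s
Q = Σ q = 1.460 m³/s

1.46 m³/s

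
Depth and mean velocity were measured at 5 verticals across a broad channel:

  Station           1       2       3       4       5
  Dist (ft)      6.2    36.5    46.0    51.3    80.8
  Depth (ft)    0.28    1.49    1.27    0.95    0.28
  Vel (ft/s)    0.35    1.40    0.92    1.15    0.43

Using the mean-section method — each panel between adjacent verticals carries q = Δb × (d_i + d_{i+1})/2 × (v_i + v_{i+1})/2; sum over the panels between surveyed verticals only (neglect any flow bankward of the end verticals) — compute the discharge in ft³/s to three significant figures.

Panel 1-2: Δb = 30.3 ft, d̄ = (0.28+1.49)/2 = 0.885, v̄ = (0.35+1.40)/2 = 0.875 → q = 30.3×0.885×0.875 = 23.46 ft³/s
Panel 2-3: Δb = 9.5 ft, d̄ = (1.49+1.27)/2 = 1.38, v̄ = (1.40+0.92)/2 = 1.16 → q = 9.5×1.38×1.16 = 15.21 ft³/s
Panel 3-4: Δb = 5.3 ft, d̄ = (1.27+0.95)/2 = 1.11, v̄ = (0.92+1.15)/2 = 1.035 → q = 5.3×1.11×1.035 = 6.089 ft³/s
Panel 4-5: Δb = 29.5 ft, d̄ = (0.95+0.28)/2 = 0.615, v̄ = (1.15+0.43)/2 = 0.79 → q = 29.5×0.615×0.79 = 14.33 ft³/s
Q = Σ q = 59.09 ft³/s

59.1 ft³/s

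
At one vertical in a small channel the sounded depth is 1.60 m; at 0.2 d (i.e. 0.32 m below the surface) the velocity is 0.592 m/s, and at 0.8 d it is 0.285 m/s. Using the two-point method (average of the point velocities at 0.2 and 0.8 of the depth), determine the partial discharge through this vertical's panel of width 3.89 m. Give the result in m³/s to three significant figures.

2.73 m³/s

v̄ = (0.592 + 0.285) / 2 = 0.4385 m/s
q = v̄ × d × w = 0.4385 × 1.60 × 3.89 = 2.729 m³/s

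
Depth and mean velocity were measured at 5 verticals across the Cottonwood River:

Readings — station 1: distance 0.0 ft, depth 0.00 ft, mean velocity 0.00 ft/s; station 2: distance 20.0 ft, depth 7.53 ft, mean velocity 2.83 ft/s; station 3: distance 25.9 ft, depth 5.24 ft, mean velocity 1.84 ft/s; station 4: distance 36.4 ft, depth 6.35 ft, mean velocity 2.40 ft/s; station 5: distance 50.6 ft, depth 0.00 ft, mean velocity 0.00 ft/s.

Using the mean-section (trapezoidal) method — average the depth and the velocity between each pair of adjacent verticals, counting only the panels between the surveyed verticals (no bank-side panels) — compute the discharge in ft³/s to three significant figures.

378 ft³/s

Panel 1-2: Δb = 20 ft, d̄ = (0.00+7.53)/2 = 3.765, v̄ = (0.00+2.83)/2 = 1.415 → q = 20×3.765×1.415 = 106.5 ft³/s
Panel 2-3: Δb = 5.9 ft, d̄ = (7.53+5.24)/2 = 6.385, v̄ = (2.83+1.84)/2 = 2.335 → q = 5.9×6.385×2.335 = 87.96 ft³/s
Panel 3-4: Δb = 10.5 ft, d̄ = (5.24+6.35)/2 = 5.795, v̄ = (1.84+2.40)/2 = 2.12 → q = 10.5×5.795×2.12 = 129.0 ft³/s
Panel 4-5: Δb = 14.2 ft, d̄ = (6.35+0.00)/2 = 3.175, v̄ = (2.40+0.00)/2 = 1.2 → q = 14.2×3.175×1.2 = 54.10 ft³/s
Q = Σ q = 377.6 ft³/s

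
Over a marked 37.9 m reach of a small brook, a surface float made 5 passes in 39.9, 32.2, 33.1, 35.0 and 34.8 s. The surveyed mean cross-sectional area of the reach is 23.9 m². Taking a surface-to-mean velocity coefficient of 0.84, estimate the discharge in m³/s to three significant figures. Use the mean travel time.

21.7 m³/s

t̄ = (39.9 + 32.2 + 33.1 + 35.0 + 34.8) / 5 = 35 s
v_surface = L / t̄ = 37.9 / 35 = 1.083 m/s
v_mean = 0.84 × 1.083 = 0.9096 m/s
Q = A × v_mean = 23.9 × 0.9096 = 21.74 m³/s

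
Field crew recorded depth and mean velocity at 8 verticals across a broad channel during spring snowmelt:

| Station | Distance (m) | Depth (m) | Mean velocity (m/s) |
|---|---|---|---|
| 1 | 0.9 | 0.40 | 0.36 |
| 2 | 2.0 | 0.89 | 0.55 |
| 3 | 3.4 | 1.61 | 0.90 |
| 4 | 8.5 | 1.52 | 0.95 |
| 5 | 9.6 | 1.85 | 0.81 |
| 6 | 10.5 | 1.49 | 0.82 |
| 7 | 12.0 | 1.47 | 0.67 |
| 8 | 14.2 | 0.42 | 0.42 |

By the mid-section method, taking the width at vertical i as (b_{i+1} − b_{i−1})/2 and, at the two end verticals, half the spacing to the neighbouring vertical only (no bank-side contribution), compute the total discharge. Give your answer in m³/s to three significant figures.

14.9 m³/s

w_1 = (2.0 − 0.9)/2 = 0.55 m; q_1 = 0.36 × 0.40 × 0.55 = 0.07920 m³/s
w_2 = (3.4 − 0.9)/2 = 1.25 m; q_2 = 0.55 × 0.89 × 1.25 = 0.6119 m³/s
w_3 = (8.5 − 2.0)/2 = 3.25 m; q_3 = 0.90 × 1.61 × 3.25 = 4.709 m³/s
w_4 = (9.6 − 3.4)/2 = 3.1 m; q_4 = 0.95 × 1.52 × 3.1 = 4.476 m³/s
w_5 = (10.5 − 8.5)/2 = 1 m; q_5 = 0.81 × 1.85 × 1 = 1.499 m³/s
w_6 = (12.0 − 9.6)/2 = 1.2 m; q_6 = 0.82 × 1.49 × 1.2 = 1.466 m³/s
w_7 = (14.2 − 10.5)/2 = 1.85 m; q_7 = 0.67 × 1.47 × 1.85 = 1.822 m³/s
w_8 = (14.2 − 12.0)/2 = 1.1 m; q_8 = 0.42 × 0.42 × 1.1 = 0.1940 m³/s
Q = Σ qᵢ = 14.86 m³/s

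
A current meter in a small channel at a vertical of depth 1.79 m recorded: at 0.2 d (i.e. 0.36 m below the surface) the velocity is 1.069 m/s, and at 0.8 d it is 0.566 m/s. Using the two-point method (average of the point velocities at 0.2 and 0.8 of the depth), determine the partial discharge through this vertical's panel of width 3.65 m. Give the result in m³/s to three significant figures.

v̄ = (1.069 + 0.566) / 2 = 0.8175 m/s
q = v̄ × d × w = 0.8175 × 1.79 × 3.65 = 5.341 m³/s

5.34 m³/s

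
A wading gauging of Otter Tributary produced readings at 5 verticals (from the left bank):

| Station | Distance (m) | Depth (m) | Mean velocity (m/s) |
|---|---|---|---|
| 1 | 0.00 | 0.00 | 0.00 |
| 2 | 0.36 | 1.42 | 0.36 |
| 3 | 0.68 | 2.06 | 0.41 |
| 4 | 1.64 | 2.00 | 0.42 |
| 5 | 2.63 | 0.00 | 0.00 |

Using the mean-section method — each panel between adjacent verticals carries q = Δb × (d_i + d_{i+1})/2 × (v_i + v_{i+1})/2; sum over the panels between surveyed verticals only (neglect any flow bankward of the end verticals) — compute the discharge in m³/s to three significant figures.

Panel 1-2: Δb = 0.36 m, d̄ = (0.00+1.42)/2 = 0.71, v̄ = (0.00+0.36)/2 = 0.18 → q = 0.36×0.71×0.18 = 0.04601 m³/s
Panel 2-3: Δb = 0.32 m, d̄ = (1.42+2.06)/2 = 1.74, v̄ = (0.36+0.41)/2 = 0.385 → q = 0.32×1.74×0.385 = 0.2144 m³/s
Panel 3-4: Δb = 0.96 m, d̄ = (2.06+2.00)/2 = 2.03, v̄ = (0.41+0.42)/2 = 0.415 → q = 0.96×2.03×0.415 = 0.8088 m³/s
Panel 4-5: Δb = 0.99 m, d̄ = (2.00+0.00)/2 = 1, v̄ = (0.42+0.00)/2 = 0.21 → q = 0.99×1×0.21 = 0.2079 m³/s
Q = Σ q = 1.277 m³/s

1.28 m³/s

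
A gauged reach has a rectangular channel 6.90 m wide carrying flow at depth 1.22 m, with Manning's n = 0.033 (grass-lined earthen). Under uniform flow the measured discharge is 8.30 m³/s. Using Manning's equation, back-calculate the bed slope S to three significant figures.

0.00122

A = b·y = 6.90 × 1.22 = 8.418 m²
P = b + 2y = 6.90 + 2×1.22 = 9.340 m
R = A/P = 8.418/9.340 = 0.9013 m
S = (Q·n / (1·A·R^(2/3)))² = (8.30×0.033 / (1×8.418×0.9331))² = 0.001216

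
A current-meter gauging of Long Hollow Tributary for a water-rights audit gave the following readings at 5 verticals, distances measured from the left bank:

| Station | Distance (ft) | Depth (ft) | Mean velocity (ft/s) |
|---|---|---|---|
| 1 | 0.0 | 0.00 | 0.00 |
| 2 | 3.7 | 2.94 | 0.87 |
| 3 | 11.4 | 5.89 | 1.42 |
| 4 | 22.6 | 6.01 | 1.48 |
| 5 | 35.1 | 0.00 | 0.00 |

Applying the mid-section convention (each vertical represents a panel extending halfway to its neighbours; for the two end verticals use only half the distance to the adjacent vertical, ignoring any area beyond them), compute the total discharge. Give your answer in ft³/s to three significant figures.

w_2 = (11.4 − 0.0)/2 = 5.7 ft; q_2 = 0.87 × 2.94 × 5.7 = 14.58 ft³/s
w_3 = (22.6 − 3.7)/2 = 9.45 ft; q_3 = 1.42 × 5.89 × 9.45 = 79.04 ft³/s
w_4 = (35.1 − 11.4)/2 = 11.85 ft; q_4 = 1.48 × 6.01 × 11.85 = 105.4 ft³/s
Stations 1, 5 contribute zero (depth or velocity is 0).
Q = Σ qᵢ = 199.0 ft³/s

199 ft³/s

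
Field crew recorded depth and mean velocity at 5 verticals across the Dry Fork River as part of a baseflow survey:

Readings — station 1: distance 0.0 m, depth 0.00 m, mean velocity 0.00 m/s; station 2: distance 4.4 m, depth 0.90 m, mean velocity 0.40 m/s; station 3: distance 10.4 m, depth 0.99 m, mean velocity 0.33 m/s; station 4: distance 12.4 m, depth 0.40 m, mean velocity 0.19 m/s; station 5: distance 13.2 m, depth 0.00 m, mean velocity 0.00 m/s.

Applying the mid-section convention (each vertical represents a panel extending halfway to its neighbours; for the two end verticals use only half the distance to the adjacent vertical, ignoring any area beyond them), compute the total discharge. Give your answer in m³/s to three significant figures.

3.29 m³/s

w_2 = (10.4 − 0.0)/2 = 5.2 m; q_2 = 0.40 × 0.90 × 5.2 = 1.872 m³/s
w_3 = (12.4 − 4.4)/2 = 4 m; q_3 = 0.33 × 0.99 × 4 = 1.307 m³/s
w_4 = (13.2 − 10.4)/2 = 1.4 m; q_4 = 0.19 × 0.40 × 1.4 = 0.1064 m³/s
Stations 1, 5 contribute zero (depth or velocity is 0).
Q = Σ qᵢ = 3.285 m³/s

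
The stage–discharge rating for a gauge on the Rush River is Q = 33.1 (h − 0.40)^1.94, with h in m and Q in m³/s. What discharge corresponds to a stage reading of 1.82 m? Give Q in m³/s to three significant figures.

65.4 m³/s

Q = 33.1 × (1.82 − 0.40)^1.94 = 33.1 × 1.42^1.94 = 65.35 m³/s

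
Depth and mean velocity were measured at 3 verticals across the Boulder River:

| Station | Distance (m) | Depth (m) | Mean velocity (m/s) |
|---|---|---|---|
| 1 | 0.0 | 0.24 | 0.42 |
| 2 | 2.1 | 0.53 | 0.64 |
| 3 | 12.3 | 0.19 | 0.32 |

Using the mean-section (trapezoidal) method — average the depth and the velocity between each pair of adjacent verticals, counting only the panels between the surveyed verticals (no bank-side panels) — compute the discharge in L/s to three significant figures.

Panel 1-2: Δb = 2.1 m, d̄ = (0.24+0.53)/2 = 0.385, v̄ = (0.42+0.64)/2 = 0.53 → q = 2.1×0.385×0.53 = 0.4285 m³/s
Panel 2-3: Δb = 10.2 m, d̄ = (0.53+0.19)/2 = 0.36, v̄ = (0.64+0.32)/2 = 0.48 → q = 10.2×0.36×0.48 = 1.763 m³/s
Q = Σ q = 2.191 m³/s
= 2.191 × 1000 = 2191 L/s

2190 L/s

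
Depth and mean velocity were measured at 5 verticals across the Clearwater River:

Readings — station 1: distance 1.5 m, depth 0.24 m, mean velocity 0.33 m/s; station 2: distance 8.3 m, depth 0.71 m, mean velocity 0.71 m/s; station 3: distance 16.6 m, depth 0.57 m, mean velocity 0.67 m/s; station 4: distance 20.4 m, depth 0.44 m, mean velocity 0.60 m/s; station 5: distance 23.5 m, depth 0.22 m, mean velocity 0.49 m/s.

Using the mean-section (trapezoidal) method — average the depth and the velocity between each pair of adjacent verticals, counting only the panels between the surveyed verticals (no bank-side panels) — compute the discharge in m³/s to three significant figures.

Panel 1-2: Δb = 6.8 m, d̄ = (0.24+0.71)/2 = 0.475, v̄ = (0.33+0.71)/2 = 0.52 → q = 6.8×0.475×0.52 = 1.680 m³/s
Panel 2-3: Δb = 8.3 m, d̄ = (0.71+0.57)/2 = 0.64, v̄ = (0.71+0.67)/2 = 0.69 → q = 8.3×0.64×0.69 = 3.665 m³/s
Panel 3-4: Δb = 3.8 m, d̄ = (0.57+0.44)/2 = 0.505, v̄ = (0.67+0.60)/2 = 0.635 → q = 3.8×0.505×0.635 = 1.219 m³/s
Panel 4-5: Δb = 3.1 m, d̄ = (0.44+0.22)/2 = 0.33, v̄ = (0.60+0.49)/2 = 0.545 → q = 3.1×0.33×0.545 = 0.5575 m³/s
Q = Σ q = 7.121 m³/s

7.12 m³/s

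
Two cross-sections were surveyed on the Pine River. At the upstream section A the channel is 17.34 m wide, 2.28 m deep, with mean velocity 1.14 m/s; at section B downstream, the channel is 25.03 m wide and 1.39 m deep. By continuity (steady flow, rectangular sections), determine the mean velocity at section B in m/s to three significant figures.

1.30 m/s

Q = A₁V₁ = (17.34×2.28) × 1.14 = 45.07 m³/s
A₂ = 25.03 × 1.39 = 34.79 m²
V₂ = Q/A₂ = 45.07/34.79 = 1.295 m/s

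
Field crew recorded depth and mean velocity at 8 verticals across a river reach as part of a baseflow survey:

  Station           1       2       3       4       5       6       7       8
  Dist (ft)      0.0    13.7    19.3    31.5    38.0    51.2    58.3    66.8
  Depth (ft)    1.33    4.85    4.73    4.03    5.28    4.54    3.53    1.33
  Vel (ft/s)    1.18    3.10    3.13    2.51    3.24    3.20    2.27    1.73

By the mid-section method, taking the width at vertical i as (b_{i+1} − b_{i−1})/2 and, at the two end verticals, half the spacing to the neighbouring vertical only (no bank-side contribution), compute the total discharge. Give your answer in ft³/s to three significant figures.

w_1 = (13.7 − 0.0)/2 = 6.85 ft; q_1 = 1.18 × 1.33 × 6.85 = 10.75 ft³/s
w_2 = (19.3 − 0.0)/2 = 9.65 ft; q_2 = 3.10 × 4.85 × 9.65 = 145.1 ft³/s
w_3 = (31.5 − 13.7)/2 = 8.9 ft; q_3 = 3.13 × 4.73 × 8.9 = 131.8 ft³/s
w_4 = (38.0 − 19.3)/2 = 9.35 ft; q_4 = 2.51 × 4.03 × 9.35 = 94.58 ft³/s
w_5 = (51.2 − 31.5)/2 = 9.85 ft; q_5 = 3.24 × 5.28 × 9.85 = 168.5 ft³/s
w_6 = (58.3 − 38.0)/2 = 10.15 ft; q_6 = 3.20 × 4.54 × 10.15 = 147.5 ft³/s
w_7 = (66.8 − 51.2)/2 = 7.8 ft; q_7 = 2.27 × 3.53 × 7.8 = 62.50 ft³/s
w_8 = (66.8 − 58.3)/2 = 4.25 ft; q_8 = 1.73 × 1.33 × 4.25 = 9.779 ft³/s
Q = Σ qᵢ = 770.4 ft³/s

770 ft³/s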